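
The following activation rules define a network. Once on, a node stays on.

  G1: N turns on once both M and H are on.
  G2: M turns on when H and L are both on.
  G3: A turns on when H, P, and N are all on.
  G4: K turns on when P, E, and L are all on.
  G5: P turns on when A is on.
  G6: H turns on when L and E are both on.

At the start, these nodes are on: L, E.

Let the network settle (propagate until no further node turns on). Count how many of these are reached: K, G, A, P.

0

K would need P, E, and L (G4), but P never turns on.
No rule produces G, and it is not given.
A would need H, P, and N (G3), but P never turns on.
P would need A (G5), but A never turns on.
None of the 4 are reached.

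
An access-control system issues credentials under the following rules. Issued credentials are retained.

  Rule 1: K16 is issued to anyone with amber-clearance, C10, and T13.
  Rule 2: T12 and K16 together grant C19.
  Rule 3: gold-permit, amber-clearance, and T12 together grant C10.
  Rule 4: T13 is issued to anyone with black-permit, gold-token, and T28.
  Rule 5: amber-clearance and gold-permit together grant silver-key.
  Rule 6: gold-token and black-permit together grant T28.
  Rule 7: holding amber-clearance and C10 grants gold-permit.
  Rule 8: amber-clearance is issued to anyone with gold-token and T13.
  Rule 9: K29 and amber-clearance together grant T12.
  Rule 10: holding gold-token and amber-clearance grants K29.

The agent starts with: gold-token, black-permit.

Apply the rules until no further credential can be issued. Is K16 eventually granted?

K16 would need amber-clearance, C10, and T13 (Rule 1), but C10 is never granted.

No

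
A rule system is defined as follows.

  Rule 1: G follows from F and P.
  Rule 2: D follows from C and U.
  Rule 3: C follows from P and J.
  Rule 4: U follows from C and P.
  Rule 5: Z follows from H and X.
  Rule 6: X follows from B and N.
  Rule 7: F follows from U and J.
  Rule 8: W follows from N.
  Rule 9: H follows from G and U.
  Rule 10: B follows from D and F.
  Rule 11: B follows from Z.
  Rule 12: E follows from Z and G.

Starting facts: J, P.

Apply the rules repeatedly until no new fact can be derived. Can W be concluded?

No

W would need N (Rule 8), but N is never established.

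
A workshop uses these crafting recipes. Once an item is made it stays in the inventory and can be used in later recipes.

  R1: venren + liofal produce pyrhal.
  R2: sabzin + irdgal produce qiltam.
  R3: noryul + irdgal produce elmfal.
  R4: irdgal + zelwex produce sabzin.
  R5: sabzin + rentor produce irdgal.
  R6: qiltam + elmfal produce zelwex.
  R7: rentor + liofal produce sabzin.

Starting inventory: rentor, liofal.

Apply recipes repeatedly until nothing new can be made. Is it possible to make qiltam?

rentor + liofal → sabzin (R7).
Using R5, sabzin and rentor make irdgal.
Using R2, sabzin and irdgal make qiltam.

Yes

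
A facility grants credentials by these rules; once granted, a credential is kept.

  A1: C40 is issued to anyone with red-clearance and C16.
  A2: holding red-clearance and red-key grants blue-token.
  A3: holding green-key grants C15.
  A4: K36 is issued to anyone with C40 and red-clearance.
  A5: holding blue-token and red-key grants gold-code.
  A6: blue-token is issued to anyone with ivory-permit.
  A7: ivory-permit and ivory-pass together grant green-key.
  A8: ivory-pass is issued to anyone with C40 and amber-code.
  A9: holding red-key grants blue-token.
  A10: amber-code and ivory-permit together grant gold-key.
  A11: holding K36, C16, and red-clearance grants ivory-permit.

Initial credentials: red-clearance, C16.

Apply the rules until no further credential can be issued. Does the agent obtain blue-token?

Yes

Holding red-clearance and C16 grants C40 (A1).
Holding C40 and red-clearance grants K36 (A4).
Holding K36, C16, and red-clearance grants ivory-permit (A11).
Holding ivory-permit grants blue-token (A6).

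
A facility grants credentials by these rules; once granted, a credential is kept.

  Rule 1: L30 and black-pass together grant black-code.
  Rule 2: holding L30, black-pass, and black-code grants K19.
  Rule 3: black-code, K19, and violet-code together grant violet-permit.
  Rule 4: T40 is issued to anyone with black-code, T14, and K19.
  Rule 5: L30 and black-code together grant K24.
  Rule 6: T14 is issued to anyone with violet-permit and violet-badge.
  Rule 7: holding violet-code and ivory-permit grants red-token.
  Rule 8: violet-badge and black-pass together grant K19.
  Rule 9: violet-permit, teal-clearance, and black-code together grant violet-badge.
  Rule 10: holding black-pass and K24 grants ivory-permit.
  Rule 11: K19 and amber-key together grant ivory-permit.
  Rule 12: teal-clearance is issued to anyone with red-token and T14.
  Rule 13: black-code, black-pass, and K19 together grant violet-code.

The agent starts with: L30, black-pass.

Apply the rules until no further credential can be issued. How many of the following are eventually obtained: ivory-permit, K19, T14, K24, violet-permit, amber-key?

Holding L30 and black-pass grants black-code (Rule 1).
Holding L30, black-pass, and black-code grants K19 (Rule 2).
Holding L30 and black-code grants K24 (Rule 5).
Holding black-code, black-pass, and K19 grants violet-code (Rule 13).
Holding black-pass and K24 grants ivory-permit (Rule 10).
Holding black-code, K19, and violet-code grants violet-permit (Rule 3).
ivory-permit: reached.
K19: reached.
T14 would need violet-permit and violet-badge (Rule 6), but violet-badge is never granted.
K24: reached.
violet-permit: reached.
No rule produces amber-key, and it is not given.
Reached: ivory-permit, K19, K24, and violet-permit — 4 of the 6.

4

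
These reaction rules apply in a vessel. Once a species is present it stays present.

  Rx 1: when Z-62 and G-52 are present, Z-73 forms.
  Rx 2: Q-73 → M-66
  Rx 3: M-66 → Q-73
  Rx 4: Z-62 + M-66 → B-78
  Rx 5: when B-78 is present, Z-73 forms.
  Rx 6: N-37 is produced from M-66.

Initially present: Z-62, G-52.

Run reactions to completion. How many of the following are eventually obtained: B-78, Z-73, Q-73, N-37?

1

Z-62 and G-52 present → Z-73 forms (Rx 1).
B-78 would need Z-62 and M-66 (Rx 4), but M-66 never forms.
Z-73: reached.
Q-73 would need M-66 (Rx 3), but M-66 never forms.
N-37 would need M-66 (Rx 6), but M-66 never forms.
Reached: Z-73 — 1 of the 4.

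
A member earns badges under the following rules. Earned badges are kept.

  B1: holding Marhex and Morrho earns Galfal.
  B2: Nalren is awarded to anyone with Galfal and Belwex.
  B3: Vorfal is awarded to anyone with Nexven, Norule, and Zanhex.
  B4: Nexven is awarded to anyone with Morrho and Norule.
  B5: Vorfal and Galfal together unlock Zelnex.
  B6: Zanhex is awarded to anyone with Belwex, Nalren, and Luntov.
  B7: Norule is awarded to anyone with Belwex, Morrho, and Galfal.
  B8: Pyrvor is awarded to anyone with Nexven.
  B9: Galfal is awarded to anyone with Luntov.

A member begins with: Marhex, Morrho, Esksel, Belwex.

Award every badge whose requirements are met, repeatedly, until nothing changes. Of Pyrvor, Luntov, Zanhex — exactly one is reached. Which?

Pyrvor

With Marhex and Morrho, Galfal is earned (B1).
With Belwex, Morrho, and Galfal, Norule is earned (B7).
With Morrho and Norule, Nexven is earned (B4).
With Nexven, Pyrvor is earned (B8).
Zanhex would need Belwex, Nalren, and Luntov (B6), but Luntov is never earned. No rule produces Luntov, and it is not given.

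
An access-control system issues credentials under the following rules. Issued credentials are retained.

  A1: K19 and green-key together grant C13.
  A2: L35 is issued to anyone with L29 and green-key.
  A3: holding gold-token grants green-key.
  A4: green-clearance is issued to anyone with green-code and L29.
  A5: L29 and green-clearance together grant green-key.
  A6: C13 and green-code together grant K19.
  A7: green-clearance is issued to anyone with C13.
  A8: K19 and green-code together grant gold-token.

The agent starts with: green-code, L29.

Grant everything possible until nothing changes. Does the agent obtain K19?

No

K19 would need C13 and green-code (A6), but C13 is never granted.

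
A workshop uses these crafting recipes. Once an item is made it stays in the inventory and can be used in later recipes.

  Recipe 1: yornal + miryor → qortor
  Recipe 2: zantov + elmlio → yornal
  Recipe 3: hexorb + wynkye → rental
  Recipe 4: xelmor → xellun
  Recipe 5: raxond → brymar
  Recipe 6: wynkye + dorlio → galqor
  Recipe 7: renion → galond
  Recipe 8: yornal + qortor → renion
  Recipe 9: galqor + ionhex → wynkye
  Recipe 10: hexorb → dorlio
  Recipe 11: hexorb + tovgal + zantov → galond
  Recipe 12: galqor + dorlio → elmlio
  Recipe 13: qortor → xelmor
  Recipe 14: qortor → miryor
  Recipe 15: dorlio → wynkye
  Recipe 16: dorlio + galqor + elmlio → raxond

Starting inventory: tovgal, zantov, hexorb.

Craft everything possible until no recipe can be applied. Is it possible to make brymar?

Yes

hexorb → dorlio (Recipe 10).
dorlio → wynkye (Recipe 15).
Using Recipe 6, wynkye and dorlio make galqor.
galqor + dorlio → elmlio (Recipe 12).
dorlio + galqor + elmlio → raxond (Recipe 16).
Using Recipe 5, raxond makes brymar.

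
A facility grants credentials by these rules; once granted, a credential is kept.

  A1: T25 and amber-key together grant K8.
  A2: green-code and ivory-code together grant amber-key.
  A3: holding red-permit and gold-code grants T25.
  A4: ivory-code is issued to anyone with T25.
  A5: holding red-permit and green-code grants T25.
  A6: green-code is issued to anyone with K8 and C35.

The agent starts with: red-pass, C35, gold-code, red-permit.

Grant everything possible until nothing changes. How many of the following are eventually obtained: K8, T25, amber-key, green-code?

Holding red-permit and gold-code grants T25 (A3).
K8 would need T25 and amber-key (A1), but amber-key is never granted.
T25: reached.
amber-key would need green-code and ivory-code (A2), but green-code is never granted.
green-code would need K8 and C35 (A6), but K8 is never granted.
Reached: T25 — 1 of the 4.

1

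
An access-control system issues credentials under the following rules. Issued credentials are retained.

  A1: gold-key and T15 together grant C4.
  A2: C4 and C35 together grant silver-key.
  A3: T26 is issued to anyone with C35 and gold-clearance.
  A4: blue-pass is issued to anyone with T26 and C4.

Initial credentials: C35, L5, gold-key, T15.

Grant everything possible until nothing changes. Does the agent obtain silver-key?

Yes

Holding gold-key and T15 grants C4 (A1).
Holding C4 and C35 grants silver-key (A2).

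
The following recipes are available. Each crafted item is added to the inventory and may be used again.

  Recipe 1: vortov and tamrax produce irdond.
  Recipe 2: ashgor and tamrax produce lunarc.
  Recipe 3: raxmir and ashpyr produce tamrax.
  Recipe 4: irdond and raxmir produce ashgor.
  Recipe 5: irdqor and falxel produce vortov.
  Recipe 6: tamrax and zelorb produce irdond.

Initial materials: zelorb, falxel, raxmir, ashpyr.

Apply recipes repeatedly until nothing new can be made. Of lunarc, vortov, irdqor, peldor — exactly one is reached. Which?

raxmir and ashpyr → tamrax (Recipe 3).
tamrax and zelorb → irdond (Recipe 6).
irdond and raxmir → ashgor (Recipe 4).
Using Recipe 2, ashgor and tamrax make lunarc.
No rule produces irdqor, and it is not given. vortov would need irdqor and falxel (Recipe 5), but irdqor is never obtained. No rule produces peldor, and it is not given.

lunarc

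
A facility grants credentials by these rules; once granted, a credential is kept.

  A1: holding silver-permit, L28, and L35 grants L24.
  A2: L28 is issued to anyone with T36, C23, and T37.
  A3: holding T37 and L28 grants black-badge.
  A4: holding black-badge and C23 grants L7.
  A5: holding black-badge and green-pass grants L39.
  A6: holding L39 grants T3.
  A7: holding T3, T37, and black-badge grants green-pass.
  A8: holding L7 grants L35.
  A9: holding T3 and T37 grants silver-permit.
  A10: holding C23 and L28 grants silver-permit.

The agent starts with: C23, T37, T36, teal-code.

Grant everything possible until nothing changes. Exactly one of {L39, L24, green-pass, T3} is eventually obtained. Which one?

L24

Holding T36, C23, and T37 grants L28 (A2).
Holding C23 and L28 grants silver-permit (A10).
Holding T37 and L28 grants black-badge (A3).
Holding black-badge and C23 grants L7 (A4).
Holding L7 grants L35 (A8).
Holding silver-permit, L28, and L35 grants L24 (A1).
T3 would need L39 (A6), but L39 is never granted. L39 would need black-badge and green-pass (A5), but green-pass is never granted. green-pass would need T3, T37, and black-badge (A7), but T3 is never granted.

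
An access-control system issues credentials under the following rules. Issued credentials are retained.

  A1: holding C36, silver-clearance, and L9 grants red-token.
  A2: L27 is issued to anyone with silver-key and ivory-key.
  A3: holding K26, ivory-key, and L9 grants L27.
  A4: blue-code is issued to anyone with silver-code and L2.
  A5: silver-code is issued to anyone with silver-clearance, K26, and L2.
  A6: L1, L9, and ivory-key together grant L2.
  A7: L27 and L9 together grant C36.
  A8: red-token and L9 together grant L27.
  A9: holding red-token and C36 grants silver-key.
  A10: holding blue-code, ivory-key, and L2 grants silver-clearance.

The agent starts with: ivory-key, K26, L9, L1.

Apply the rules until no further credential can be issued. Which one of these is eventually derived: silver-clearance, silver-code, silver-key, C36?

C36

Holding K26, ivory-key, and L9 grants L27 (A3).
Holding L27 and L9 grants C36 (A7).
silver-key would need red-token and C36 (A9), but red-token is never granted. silver-code would need silver-clearance, K26, and L2 (A5), but silver-clearance is never granted. silver-clearance would need blue-code, ivory-key, and L2 (A10), but blue-code is never granted.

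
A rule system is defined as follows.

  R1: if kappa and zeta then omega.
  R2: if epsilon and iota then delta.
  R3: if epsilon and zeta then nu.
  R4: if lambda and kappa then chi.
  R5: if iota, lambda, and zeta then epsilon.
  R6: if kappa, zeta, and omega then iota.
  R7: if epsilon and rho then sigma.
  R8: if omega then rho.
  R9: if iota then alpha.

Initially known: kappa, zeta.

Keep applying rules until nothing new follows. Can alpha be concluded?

Yes

From kappa and zeta, R1 gives omega.
From kappa, zeta, and omega, R6 gives iota.
iota holds, so alpha follows (R9).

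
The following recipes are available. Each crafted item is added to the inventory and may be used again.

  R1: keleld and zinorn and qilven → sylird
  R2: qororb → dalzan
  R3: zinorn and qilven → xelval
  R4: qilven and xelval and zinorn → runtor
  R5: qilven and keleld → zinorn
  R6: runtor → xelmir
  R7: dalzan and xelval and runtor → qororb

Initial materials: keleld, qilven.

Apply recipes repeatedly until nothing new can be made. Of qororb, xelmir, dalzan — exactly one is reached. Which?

xelmir

Using R5, qilven and keleld make zinorn.
zinorn and qilven → xelval (R3).
Using R4, qilven, xelval, and zinorn make runtor.
Using R6, runtor makes xelmir.
dalzan would need qororb (R2), but qororb is never obtained. qororb would need dalzan, xelval, and runtor (R7), but dalzan is never obtained.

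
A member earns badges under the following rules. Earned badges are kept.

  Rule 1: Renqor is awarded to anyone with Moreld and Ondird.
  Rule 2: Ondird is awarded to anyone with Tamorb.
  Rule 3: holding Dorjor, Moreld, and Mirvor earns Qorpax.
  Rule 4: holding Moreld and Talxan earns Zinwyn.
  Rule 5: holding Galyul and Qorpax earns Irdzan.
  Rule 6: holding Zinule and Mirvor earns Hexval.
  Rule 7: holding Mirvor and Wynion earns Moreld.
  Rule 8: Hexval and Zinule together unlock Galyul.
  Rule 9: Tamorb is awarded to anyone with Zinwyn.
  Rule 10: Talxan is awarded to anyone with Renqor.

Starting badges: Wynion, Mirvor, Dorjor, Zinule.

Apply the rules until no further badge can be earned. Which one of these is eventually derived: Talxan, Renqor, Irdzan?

With Zinule and Mirvor, Hexval is earned (Rule 6).
With Mirvor and Wynion, Moreld is earned (Rule 7).
With Hexval and Zinule, Galyul is earned (Rule 8).
With Dorjor, Moreld, and Mirvor, Qorpax is earned (Rule 3).
With Galyul and Qorpax, Irdzan is earned (Rule 5).
Renqor would need Moreld and Ondird (Rule 1), but Ondird is never earned. Talxan would need Renqor (Rule 10), but Renqor is never earned.

Irdzan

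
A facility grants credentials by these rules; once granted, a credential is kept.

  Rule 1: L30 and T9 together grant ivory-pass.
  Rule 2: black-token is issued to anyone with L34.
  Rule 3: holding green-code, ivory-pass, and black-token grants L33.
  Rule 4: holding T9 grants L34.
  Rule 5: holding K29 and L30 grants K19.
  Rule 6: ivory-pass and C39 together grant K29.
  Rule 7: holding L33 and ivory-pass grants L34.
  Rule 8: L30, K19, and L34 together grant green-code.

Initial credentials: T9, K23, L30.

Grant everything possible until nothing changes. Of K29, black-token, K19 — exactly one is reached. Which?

black-token

Holding T9 grants L34 (Rule 4).
Holding L34 grants black-token (Rule 2).
K29 would need ivory-pass and C39 (Rule 6), but C39 is never granted. K19 would need K29 and L30 (Rule 5), but K29 is never granted.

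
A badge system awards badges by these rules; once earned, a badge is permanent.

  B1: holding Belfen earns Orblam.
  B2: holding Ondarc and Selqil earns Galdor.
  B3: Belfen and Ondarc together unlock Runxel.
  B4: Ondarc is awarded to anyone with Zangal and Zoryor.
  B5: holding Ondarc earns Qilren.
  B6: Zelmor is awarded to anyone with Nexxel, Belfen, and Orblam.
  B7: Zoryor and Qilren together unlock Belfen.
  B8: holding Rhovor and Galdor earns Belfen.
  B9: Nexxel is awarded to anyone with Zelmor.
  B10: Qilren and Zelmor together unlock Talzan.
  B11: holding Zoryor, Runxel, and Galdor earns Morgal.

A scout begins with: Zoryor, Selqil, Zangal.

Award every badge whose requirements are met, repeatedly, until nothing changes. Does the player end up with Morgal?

With Zangal and Zoryor, Ondarc is earned (B4).
With Ondarc and Selqil, Galdor is earned (B2).
With Ondarc, Qilren is earned (B5).
With Zoryor and Qilren, Belfen is earned (B7).
With Belfen and Ondarc, Runxel is earned (B3).
With Zoryor, Runxel, and Galdor, Morgal is earned (B11).

Yes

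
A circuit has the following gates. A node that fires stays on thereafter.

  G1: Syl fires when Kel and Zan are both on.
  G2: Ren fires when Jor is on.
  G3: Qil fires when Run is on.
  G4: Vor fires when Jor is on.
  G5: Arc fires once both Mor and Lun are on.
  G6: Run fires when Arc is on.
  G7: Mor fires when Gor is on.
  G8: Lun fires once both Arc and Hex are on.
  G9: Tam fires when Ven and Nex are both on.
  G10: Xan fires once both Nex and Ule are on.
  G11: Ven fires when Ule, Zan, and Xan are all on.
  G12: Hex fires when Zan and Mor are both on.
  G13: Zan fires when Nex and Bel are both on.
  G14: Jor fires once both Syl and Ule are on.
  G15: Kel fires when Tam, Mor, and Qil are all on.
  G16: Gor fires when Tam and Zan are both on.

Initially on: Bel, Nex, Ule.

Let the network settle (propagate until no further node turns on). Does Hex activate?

Nex and Ule are on, so Xan fires (G10).
Nex and Bel are on, so Zan fires (G13).
G11: Ule, Zan, and Xan on → Ven on.
Ven and Nex are on, so Tam fires (G9).
G16: Tam and Zan on → Gor on.
Gor is on, so Mor fires (G7).
G12: Zan and Mor on → Hex on.

Yes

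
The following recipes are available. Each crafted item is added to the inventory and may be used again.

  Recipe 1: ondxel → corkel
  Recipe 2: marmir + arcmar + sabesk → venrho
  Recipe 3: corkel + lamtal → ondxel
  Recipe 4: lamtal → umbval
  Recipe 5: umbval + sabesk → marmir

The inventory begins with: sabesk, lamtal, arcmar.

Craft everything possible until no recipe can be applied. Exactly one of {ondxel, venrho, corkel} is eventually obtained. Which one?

Using Recipe 4, lamtal makes umbval.
umbval + sabesk → marmir (Recipe 5).
marmir + arcmar + sabesk → venrho (Recipe 2).
ondxel would need corkel and lamtal (Recipe 3), but corkel is never obtained. corkel would need ondxel (Recipe 1), but ondxel is never obtained.

venrho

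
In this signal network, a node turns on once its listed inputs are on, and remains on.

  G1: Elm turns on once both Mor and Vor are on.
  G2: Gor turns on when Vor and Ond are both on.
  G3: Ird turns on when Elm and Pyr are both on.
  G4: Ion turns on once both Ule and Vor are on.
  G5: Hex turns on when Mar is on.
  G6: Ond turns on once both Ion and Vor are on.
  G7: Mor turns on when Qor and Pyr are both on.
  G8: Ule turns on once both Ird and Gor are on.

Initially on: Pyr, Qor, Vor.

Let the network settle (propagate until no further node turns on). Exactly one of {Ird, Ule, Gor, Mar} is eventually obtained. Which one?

Qor and Pyr are on, so Mor turns on (G7).
G1: Mor and Vor on → Elm on.
G3: Elm and Pyr on → Ird on.
No rule produces Mar, and it is not given. Gor would need Vor and Ond (G2), but Ond never turns on. Ule would need Ird and Gor (G8), but Gor never turns on.

Ird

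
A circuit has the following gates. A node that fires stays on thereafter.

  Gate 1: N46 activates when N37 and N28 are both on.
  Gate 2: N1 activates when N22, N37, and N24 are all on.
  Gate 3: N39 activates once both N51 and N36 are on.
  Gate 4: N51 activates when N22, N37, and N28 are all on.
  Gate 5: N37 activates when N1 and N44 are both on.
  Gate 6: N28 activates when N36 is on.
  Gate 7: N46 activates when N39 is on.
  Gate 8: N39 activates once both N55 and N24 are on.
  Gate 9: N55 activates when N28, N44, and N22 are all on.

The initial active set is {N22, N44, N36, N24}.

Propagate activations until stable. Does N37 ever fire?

N37 would need N1 and N44 (Gate 5), but N1 never turns on.

No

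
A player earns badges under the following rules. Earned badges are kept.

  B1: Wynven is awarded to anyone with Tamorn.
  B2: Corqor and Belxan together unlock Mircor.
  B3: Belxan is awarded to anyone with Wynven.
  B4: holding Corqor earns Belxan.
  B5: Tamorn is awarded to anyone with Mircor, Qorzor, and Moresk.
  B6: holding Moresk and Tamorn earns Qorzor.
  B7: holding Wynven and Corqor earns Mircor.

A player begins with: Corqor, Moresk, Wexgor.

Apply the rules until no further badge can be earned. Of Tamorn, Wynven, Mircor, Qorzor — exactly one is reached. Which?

With Corqor, Belxan is earned (B4).
With Corqor and Belxan, Mircor is earned (B2).
Tamorn would need Mircor, Qorzor, and Moresk (B5), but Qorzor is never earned. Wynven would need Tamorn (B1), but Tamorn is never earned. Qorzor would need Moresk and Tamorn (B6), but Tamorn is never earned.

Mircor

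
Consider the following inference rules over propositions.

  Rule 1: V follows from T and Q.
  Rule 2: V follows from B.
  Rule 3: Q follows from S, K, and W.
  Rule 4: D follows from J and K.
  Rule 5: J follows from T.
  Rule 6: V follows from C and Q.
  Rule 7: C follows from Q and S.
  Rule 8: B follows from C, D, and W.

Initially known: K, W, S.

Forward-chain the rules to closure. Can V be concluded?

Yes

S, K, and W hold, so Q follows (Rule 3).
From Q and S, Rule 7 gives C.
C and Q hold, so V follows (Rule 6).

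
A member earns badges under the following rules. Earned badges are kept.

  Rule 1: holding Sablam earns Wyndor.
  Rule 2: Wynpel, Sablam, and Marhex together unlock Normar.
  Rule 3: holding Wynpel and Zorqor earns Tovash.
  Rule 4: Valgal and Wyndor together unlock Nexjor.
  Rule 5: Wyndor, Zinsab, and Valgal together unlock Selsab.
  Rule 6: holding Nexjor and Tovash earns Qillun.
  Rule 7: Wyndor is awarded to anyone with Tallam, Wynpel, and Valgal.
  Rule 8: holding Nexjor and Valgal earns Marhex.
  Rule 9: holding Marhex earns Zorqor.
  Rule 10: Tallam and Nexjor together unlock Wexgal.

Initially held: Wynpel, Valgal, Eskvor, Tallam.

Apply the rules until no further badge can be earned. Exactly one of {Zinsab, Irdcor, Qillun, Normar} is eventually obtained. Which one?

Qillun

With Tallam, Wynpel, and Valgal, Wyndor is earned (Rule 7).
With Valgal and Wyndor, Nexjor is earned (Rule 4).
With Nexjor and Valgal, Marhex is earned (Rule 8).
With Marhex, Zorqor is earned (Rule 9).
With Wynpel and Zorqor, Tovash is earned (Rule 3).
With Nexjor and Tovash, Qillun is earned (Rule 6).
No rule produces Zinsab, and it is not given. No rule produces Irdcor, and it is not given. Normar would need Wynpel, Sablam, and Marhex (Rule 2), but Sablam is never earned.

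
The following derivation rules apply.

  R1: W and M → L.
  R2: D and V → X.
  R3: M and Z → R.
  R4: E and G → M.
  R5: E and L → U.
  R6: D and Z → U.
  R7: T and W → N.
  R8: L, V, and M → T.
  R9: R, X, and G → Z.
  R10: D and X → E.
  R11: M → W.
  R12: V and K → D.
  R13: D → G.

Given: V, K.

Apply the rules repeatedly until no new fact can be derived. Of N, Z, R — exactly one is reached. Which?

V and K hold, so D follows (R12).
From D and V, R2 gives X.
D holds, so G follows (R13).
D and X hold, so E follows (R10).
E and G hold, so M follows (R4).
M holds, so W follows (R11).
From W and M, R1 gives L.
From L, V, and M, R8 gives T.
From T and W, R7 gives N.
R would need M and Z (R3), but Z is never established. Z would need R, X, and G (R9), but R is never established.

N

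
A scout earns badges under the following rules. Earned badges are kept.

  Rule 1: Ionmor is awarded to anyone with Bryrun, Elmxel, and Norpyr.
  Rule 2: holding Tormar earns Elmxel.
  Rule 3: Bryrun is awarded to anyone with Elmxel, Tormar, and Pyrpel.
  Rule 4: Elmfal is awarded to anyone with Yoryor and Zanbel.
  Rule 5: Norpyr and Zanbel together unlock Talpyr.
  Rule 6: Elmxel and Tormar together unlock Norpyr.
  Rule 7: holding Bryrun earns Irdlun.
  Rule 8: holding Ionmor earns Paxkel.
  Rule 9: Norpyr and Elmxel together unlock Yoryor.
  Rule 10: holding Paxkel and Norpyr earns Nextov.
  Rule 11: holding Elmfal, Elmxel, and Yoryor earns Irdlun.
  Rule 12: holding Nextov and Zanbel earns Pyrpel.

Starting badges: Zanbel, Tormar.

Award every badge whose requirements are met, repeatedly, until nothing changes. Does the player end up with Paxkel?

No

Paxkel would need Ionmor (Rule 8), but Ionmor is never earned.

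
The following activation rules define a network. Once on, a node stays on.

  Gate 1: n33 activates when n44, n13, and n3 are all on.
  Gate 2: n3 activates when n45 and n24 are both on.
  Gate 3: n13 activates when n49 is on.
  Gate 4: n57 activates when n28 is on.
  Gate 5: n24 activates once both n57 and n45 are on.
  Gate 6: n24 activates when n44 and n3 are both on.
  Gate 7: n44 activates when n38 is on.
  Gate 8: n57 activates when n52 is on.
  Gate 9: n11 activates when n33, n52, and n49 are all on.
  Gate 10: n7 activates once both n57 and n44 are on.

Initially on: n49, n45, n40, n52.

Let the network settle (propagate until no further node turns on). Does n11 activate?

n11 would need n33, n52, and n49 (Gate 9), but n33 never turns on.

No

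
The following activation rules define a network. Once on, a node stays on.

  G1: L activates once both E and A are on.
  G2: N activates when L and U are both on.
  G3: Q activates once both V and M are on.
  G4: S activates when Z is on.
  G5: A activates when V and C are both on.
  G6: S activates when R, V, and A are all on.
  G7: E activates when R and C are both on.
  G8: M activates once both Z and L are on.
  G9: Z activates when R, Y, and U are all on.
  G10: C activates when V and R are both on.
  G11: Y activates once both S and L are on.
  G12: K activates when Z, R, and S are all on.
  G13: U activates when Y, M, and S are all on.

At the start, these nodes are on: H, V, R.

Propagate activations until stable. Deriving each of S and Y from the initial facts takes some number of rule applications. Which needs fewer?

S: V and R are on, so C activates (G10). G5: V and C on → A on. G6: R, V, and A on → S on. [3 rule applications]
Y: G10: V and R on → C on. G7: R and C on → E on. V and C are on, so A activates (G5). R, V, and A are on, so S activates (G6). G1: E and A on → L on. S and L are on, so Y activates (G11). [6 rule applications]
S needs fewer.

S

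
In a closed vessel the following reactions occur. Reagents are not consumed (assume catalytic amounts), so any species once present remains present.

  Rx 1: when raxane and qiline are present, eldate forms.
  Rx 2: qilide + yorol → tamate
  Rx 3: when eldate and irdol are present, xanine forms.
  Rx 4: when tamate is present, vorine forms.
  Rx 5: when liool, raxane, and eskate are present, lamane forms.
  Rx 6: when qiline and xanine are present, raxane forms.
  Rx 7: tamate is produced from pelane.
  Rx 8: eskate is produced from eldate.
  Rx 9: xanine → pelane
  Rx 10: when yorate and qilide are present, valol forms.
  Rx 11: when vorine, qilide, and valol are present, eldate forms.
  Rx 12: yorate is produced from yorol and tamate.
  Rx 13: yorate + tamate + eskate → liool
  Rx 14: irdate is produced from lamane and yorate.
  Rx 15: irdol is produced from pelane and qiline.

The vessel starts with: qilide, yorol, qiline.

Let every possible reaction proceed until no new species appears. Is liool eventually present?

qilide and yorol present → tamate forms (Rx 2).
yorol and tamate present → yorate forms (Rx 12).
tamate present → vorine forms (Rx 4).
yorate and qilide present → valol forms (Rx 10).
vorine, qilide, and valol present → eldate forms (Rx 11).
eldate present → eskate forms (Rx 8).
yorate, tamate, and eskate present → liool forms (Rx 13).

Yes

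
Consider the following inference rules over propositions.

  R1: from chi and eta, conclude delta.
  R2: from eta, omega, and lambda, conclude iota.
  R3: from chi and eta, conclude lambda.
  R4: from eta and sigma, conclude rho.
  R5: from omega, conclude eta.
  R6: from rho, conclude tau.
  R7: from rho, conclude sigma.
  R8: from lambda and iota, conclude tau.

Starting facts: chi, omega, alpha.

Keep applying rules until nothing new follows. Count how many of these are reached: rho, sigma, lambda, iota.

2

From omega, R5 gives eta.
chi and eta hold, so lambda follows (R3).
eta, omega, and lambda hold, so iota follows (R2).
rho would need eta and sigma (R4), but sigma is never established.
sigma would need rho (R7), but rho is never established.
lambda: reached.
iota: reached.
Reached: lambda and iota — 2 of the 4.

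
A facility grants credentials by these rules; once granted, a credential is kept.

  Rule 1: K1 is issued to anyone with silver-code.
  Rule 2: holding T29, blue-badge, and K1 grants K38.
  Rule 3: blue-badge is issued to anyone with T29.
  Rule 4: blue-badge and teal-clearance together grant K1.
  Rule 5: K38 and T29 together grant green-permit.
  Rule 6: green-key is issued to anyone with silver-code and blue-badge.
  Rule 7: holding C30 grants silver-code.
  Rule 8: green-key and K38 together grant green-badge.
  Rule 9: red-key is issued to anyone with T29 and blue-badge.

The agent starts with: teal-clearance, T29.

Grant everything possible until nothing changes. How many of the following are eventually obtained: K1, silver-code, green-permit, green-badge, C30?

Holding T29 grants blue-badge (Rule 3).
Holding blue-badge and teal-clearance grants K1 (Rule 4).
Holding T29, blue-badge, and K1 grants K38 (Rule 2).
Holding K38 and T29 grants green-permit (Rule 5).
K1: reached.
silver-code would need C30 (Rule 7), but C30 is never granted.
green-permit: reached.
green-badge would need green-key and K38 (Rule 8), but green-key is never granted.
No rule produces C30, and it is not given.
Reached: K1 and green-permit — 2 of the 5.

2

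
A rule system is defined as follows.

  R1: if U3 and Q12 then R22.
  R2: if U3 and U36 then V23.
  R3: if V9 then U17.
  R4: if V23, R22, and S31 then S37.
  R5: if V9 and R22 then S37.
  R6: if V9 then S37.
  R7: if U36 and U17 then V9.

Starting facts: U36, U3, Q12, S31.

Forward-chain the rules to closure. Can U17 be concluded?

U17 would need V9 (R3), but V9 is never established.

No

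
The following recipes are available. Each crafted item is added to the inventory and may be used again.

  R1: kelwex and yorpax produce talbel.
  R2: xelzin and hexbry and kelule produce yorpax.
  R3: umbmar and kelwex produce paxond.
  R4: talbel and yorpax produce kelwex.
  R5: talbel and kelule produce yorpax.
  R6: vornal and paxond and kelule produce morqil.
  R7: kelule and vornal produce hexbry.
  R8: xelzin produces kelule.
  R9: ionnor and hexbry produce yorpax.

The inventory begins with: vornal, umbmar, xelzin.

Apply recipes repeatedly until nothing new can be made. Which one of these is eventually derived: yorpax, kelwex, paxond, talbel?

xelzin → kelule (R8).
kelule and vornal → hexbry (R7).
xelzin and hexbry and kelule → yorpax (R2).
kelwex would need talbel and yorpax (R4), but talbel is never obtained. paxond would need umbmar and kelwex (R3), but kelwex is never obtained. talbel would need kelwex and yorpax (R1), but kelwex is never obtained.

yorpax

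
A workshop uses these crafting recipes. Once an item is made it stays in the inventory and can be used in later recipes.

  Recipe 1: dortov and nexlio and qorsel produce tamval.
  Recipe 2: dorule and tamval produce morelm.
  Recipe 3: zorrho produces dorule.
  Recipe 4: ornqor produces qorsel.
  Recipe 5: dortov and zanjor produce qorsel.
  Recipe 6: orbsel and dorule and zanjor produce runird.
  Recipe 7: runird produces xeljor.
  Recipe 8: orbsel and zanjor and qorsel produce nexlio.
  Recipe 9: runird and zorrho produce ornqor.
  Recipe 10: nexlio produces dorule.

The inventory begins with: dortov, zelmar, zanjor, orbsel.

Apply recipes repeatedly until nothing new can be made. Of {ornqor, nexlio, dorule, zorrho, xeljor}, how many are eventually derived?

3

Using Recipe 5, dortov and zanjor make qorsel.
Using Recipe 8, orbsel, zanjor, and qorsel make nexlio.
nexlio → dorule (Recipe 10).
orbsel and dorule and zanjor → runird (Recipe 6).
runird → xeljor (Recipe 7).
ornqor would need runird and zorrho (Recipe 9), but zorrho is never obtained.
nexlio: reached.
dorule: reached.
No rule produces zorrho, and it is not given.
xeljor: reached.
Reached: nexlio, dorule, and xeljor — 3 of the 5.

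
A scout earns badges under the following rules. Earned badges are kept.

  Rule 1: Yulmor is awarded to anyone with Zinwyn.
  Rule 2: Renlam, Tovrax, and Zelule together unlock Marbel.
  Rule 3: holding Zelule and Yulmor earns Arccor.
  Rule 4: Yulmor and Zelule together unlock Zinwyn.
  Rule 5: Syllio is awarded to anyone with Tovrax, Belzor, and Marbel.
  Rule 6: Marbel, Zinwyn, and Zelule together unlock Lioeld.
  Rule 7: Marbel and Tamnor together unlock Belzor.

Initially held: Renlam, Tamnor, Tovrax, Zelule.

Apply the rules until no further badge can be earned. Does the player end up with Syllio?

With Renlam, Tovrax, and Zelule, Marbel is earned (Rule 2).
With Marbel and Tamnor, Belzor is earned (Rule 7).
With Tovrax, Belzor, and Marbel, Syllio is earned (Rule 5).

Yes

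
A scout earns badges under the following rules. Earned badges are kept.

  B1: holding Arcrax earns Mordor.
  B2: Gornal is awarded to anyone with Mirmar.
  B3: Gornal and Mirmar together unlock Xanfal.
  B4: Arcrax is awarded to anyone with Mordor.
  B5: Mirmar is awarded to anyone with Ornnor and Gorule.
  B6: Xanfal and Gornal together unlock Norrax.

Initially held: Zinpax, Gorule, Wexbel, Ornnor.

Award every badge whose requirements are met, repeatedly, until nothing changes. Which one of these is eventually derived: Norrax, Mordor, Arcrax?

Norrax

With Ornnor and Gorule, Mirmar is earned (B5).
With Mirmar, Gornal is earned (B2).
With Gornal and Mirmar, Xanfal is earned (B3).
With Xanfal and Gornal, Norrax is earned (B6).
Arcrax would need Mordor (B4), but Mordor is never earned. Mordor would need Arcrax (B1), but Arcrax is never earned.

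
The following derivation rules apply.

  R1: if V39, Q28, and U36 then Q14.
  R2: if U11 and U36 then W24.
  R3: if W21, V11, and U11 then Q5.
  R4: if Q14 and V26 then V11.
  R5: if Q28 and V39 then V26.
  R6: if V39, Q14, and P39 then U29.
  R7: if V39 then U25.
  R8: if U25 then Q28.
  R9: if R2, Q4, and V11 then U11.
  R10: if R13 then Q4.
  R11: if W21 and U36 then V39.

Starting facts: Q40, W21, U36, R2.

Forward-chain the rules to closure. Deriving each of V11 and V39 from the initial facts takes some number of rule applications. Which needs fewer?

V39

V39: W21 and U36 hold, so V39 follows (R11). [1 rule application]
V11: W21 and U36 hold, so V39 follows (R11). From V39, R7 gives U25. U25 holds, so Q28 follows (R8). V39, Q28, and U36 hold, so Q14 follows (R1). From Q28 and V39, R5 gives V26. From Q14 and V26, R4 gives V11. [6 rule applications]
V39 needs fewer.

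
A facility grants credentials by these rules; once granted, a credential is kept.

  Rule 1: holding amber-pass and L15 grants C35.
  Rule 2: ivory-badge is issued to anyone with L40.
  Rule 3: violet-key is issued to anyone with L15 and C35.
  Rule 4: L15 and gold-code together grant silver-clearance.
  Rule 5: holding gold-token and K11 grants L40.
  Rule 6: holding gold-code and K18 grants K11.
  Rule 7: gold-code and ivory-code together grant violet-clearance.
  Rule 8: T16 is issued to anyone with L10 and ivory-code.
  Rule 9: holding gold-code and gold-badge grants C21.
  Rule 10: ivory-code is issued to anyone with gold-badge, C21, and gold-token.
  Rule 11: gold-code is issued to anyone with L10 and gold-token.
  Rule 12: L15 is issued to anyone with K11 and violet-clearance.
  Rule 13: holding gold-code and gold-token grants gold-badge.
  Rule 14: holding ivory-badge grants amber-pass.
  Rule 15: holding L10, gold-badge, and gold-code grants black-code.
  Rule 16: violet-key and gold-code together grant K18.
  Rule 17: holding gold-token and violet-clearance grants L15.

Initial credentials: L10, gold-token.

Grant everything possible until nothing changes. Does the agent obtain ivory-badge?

ivory-badge would need L40 (Rule 2), but L40 is never granted.

No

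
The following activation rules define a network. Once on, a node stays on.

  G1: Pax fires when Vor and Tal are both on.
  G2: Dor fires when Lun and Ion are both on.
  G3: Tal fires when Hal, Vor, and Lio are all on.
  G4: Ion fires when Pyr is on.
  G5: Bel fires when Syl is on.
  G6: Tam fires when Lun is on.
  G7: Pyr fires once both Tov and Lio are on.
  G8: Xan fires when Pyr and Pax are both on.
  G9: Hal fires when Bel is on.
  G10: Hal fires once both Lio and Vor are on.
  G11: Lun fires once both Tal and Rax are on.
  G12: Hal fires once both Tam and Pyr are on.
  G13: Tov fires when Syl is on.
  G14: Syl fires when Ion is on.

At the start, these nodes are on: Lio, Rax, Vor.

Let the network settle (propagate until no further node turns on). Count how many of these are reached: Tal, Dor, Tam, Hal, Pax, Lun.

5

Lio and Vor are on, so Hal fires (G10).
G3: Hal, Vor, and Lio on → Tal on.
Tal and Rax are on, so Lun fires (G11).
G1: Vor and Tal on → Pax on.
Lun is on, so Tam fires (G6).
Tal: reached.
Dor would need Lun and Ion (G2), but Ion never turns on.
Tam: reached.
Hal: reached.
Pax: reached.
Lun: reached.
Reached: Tal, Tam, Hal, Pax, and Lun — 5 of the 6.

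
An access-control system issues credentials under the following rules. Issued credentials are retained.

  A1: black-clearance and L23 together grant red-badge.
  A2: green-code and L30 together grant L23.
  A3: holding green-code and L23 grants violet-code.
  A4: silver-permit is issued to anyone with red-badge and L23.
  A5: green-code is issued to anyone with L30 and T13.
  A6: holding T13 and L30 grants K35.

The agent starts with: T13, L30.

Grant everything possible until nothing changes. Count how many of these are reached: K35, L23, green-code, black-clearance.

3

Holding L30 and T13 grants green-code (A5).
Holding T13 and L30 grants K35 (A6).
Holding green-code and L30 grants L23 (A2).
K35: reached.
L23: reached.
green-code: reached.
No rule produces black-clearance, and it is not given.
Reached: K35, L23, and green-code — 3 of the 4.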